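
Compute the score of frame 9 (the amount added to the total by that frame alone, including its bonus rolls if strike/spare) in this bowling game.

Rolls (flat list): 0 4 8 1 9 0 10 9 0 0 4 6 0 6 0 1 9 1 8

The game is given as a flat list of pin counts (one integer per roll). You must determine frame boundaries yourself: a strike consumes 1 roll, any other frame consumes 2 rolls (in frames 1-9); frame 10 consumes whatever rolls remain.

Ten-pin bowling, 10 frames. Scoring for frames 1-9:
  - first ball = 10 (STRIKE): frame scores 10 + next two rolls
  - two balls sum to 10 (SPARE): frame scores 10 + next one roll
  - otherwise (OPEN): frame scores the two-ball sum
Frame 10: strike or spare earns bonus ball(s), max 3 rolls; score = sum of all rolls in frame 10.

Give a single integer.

Answer: 11

Derivation:
Frame 1: OPEN (0+4=4). Cumulative: 4
Frame 2: OPEN (8+1=9). Cumulative: 13
Frame 3: OPEN (9+0=9). Cumulative: 22
Frame 4: STRIKE. 10 + next two rolls (9+0) = 19. Cumulative: 41
Frame 5: OPEN (9+0=9). Cumulative: 50
Frame 6: OPEN (0+4=4). Cumulative: 54
Frame 7: OPEN (6+0=6). Cumulative: 60
Frame 8: OPEN (6+0=6). Cumulative: 66
Frame 9: SPARE (1+9=10). 10 + next roll (1) = 11. Cumulative: 77
Frame 10: OPEN. Sum of all frame-10 rolls (1+8) = 9. Cumulative: 86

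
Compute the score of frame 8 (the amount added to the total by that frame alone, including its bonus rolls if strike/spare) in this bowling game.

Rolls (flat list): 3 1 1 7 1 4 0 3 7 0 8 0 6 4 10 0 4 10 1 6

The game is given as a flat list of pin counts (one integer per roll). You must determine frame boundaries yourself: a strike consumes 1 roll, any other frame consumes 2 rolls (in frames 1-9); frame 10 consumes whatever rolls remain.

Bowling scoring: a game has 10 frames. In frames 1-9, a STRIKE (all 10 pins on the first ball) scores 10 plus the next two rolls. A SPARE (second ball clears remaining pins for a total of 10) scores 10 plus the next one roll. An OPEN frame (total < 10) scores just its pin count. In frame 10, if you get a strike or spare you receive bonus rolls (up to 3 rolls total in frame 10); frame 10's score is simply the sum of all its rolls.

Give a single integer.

Answer: 14

Derivation:
Frame 1: OPEN (3+1=4). Cumulative: 4
Frame 2: OPEN (1+7=8). Cumulative: 12
Frame 3: OPEN (1+4=5). Cumulative: 17
Frame 4: OPEN (0+3=3). Cumulative: 20
Frame 5: OPEN (7+0=7). Cumulative: 27
Frame 6: OPEN (8+0=8). Cumulative: 35
Frame 7: SPARE (6+4=10). 10 + next roll (10) = 20. Cumulative: 55
Frame 8: STRIKE. 10 + next two rolls (0+4) = 14. Cumulative: 69
Frame 9: OPEN (0+4=4). Cumulative: 73
Frame 10: STRIKE. Sum of all frame-10 rolls (10+1+6) = 17. Cumulative: 90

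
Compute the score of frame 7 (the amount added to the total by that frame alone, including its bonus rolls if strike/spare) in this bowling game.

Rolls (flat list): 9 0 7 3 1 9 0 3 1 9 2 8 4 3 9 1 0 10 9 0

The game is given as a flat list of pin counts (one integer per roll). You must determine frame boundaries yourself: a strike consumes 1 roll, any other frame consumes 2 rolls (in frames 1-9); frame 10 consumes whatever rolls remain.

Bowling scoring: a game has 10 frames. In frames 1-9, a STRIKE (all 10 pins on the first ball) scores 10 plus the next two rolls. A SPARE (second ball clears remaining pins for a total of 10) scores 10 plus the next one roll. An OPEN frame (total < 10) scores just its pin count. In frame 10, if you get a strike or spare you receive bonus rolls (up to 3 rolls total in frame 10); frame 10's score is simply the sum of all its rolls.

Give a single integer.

Answer: 7

Derivation:
Frame 1: OPEN (9+0=9). Cumulative: 9
Frame 2: SPARE (7+3=10). 10 + next roll (1) = 11. Cumulative: 20
Frame 3: SPARE (1+9=10). 10 + next roll (0) = 10. Cumulative: 30
Frame 4: OPEN (0+3=3). Cumulative: 33
Frame 5: SPARE (1+9=10). 10 + next roll (2) = 12. Cumulative: 45
Frame 6: SPARE (2+8=10). 10 + next roll (4) = 14. Cumulative: 59
Frame 7: OPEN (4+3=7). Cumulative: 66
Frame 8: SPARE (9+1=10). 10 + next roll (0) = 10. Cumulative: 76
Frame 9: SPARE (0+10=10). 10 + next roll (9) = 19. Cumulative: 95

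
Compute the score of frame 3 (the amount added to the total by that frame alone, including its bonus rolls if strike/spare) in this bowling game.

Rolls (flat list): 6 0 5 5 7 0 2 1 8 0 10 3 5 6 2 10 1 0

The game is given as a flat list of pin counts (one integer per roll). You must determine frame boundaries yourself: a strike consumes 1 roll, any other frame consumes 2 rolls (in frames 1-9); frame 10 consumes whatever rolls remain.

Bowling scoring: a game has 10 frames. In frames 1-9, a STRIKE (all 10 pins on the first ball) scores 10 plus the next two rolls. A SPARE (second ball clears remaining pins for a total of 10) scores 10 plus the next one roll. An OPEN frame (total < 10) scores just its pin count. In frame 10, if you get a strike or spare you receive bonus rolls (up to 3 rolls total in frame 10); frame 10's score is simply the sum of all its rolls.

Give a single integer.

Answer: 7

Derivation:
Frame 1: OPEN (6+0=6). Cumulative: 6
Frame 2: SPARE (5+5=10). 10 + next roll (7) = 17. Cumulative: 23
Frame 3: OPEN (7+0=7). Cumulative: 30
Frame 4: OPEN (2+1=3). Cumulative: 33
Frame 5: OPEN (8+0=8). Cumulative: 41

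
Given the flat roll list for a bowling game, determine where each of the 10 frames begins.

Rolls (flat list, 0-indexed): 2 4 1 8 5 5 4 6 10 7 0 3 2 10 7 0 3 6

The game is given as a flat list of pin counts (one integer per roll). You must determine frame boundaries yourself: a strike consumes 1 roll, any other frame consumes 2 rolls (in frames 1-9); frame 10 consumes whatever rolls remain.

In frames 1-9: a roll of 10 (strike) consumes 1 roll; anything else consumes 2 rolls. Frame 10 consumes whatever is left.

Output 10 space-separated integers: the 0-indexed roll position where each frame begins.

Answer: 0 2 4 6 8 9 11 13 14 16

Derivation:
Frame 1 starts at roll index 0: rolls=2,4 (sum=6), consumes 2 rolls
Frame 2 starts at roll index 2: rolls=1,8 (sum=9), consumes 2 rolls
Frame 3 starts at roll index 4: rolls=5,5 (sum=10), consumes 2 rolls
Frame 4 starts at roll index 6: rolls=4,6 (sum=10), consumes 2 rolls
Frame 5 starts at roll index 8: roll=10 (strike), consumes 1 roll
Frame 6 starts at roll index 9: rolls=7,0 (sum=7), consumes 2 rolls
Frame 7 starts at roll index 11: rolls=3,2 (sum=5), consumes 2 rolls
Frame 8 starts at roll index 13: roll=10 (strike), consumes 1 roll
Frame 9 starts at roll index 14: rolls=7,0 (sum=7), consumes 2 rolls
Frame 10 starts at roll index 16: 2 remaining rolls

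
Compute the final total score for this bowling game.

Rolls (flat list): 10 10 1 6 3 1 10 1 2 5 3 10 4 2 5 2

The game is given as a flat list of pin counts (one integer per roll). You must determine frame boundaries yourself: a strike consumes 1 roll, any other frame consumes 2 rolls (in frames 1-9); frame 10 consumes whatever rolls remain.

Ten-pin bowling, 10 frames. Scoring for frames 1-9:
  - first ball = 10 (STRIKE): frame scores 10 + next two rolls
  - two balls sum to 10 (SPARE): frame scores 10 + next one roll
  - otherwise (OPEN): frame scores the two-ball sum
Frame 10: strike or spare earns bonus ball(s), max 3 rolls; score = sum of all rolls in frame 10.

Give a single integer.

Frame 1: STRIKE. 10 + next two rolls (10+1) = 21. Cumulative: 21
Frame 2: STRIKE. 10 + next two rolls (1+6) = 17. Cumulative: 38
Frame 3: OPEN (1+6=7). Cumulative: 45
Frame 4: OPEN (3+1=4). Cumulative: 49
Frame 5: STRIKE. 10 + next two rolls (1+2) = 13. Cumulative: 62
Frame 6: OPEN (1+2=3). Cumulative: 65
Frame 7: OPEN (5+3=8). Cumulative: 73
Frame 8: STRIKE. 10 + next two rolls (4+2) = 16. Cumulative: 89
Frame 9: OPEN (4+2=6). Cumulative: 95
Frame 10: OPEN. Sum of all frame-10 rolls (5+2) = 7. Cumulative: 102

Answer: 102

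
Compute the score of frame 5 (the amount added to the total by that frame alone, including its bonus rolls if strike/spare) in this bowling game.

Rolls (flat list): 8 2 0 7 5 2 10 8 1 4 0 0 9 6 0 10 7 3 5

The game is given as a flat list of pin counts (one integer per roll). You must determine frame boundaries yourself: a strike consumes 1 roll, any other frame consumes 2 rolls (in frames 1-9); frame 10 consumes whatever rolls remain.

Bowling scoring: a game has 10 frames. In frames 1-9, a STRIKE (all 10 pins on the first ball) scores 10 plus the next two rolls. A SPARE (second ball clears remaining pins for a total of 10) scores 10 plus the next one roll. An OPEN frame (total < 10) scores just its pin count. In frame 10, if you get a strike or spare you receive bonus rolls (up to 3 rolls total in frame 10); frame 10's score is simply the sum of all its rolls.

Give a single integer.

Answer: 9

Derivation:
Frame 1: SPARE (8+2=10). 10 + next roll (0) = 10. Cumulative: 10
Frame 2: OPEN (0+7=7). Cumulative: 17
Frame 3: OPEN (5+2=7). Cumulative: 24
Frame 4: STRIKE. 10 + next two rolls (8+1) = 19. Cumulative: 43
Frame 5: OPEN (8+1=9). Cumulative: 52
Frame 6: OPEN (4+0=4). Cumulative: 56
Frame 7: OPEN (0+9=9). Cumulative: 65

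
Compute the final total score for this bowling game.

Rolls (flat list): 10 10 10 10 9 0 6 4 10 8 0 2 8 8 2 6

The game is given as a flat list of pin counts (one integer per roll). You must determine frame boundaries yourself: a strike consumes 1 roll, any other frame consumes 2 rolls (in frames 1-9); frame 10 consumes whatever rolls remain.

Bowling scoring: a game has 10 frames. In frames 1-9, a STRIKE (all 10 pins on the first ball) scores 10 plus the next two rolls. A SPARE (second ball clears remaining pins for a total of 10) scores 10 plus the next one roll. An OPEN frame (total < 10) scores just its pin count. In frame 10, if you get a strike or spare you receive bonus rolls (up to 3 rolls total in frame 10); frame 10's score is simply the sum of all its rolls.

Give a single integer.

Frame 1: STRIKE. 10 + next two rolls (10+10) = 30. Cumulative: 30
Frame 2: STRIKE. 10 + next two rolls (10+10) = 30. Cumulative: 60
Frame 3: STRIKE. 10 + next two rolls (10+9) = 29. Cumulative: 89
Frame 4: STRIKE. 10 + next two rolls (9+0) = 19. Cumulative: 108
Frame 5: OPEN (9+0=9). Cumulative: 117
Frame 6: SPARE (6+4=10). 10 + next roll (10) = 20. Cumulative: 137
Frame 7: STRIKE. 10 + next two rolls (8+0) = 18. Cumulative: 155
Frame 8: OPEN (8+0=8). Cumulative: 163
Frame 9: SPARE (2+8=10). 10 + next roll (8) = 18. Cumulative: 181
Frame 10: SPARE. Sum of all frame-10 rolls (8+2+6) = 16. Cumulative: 197

Answer: 197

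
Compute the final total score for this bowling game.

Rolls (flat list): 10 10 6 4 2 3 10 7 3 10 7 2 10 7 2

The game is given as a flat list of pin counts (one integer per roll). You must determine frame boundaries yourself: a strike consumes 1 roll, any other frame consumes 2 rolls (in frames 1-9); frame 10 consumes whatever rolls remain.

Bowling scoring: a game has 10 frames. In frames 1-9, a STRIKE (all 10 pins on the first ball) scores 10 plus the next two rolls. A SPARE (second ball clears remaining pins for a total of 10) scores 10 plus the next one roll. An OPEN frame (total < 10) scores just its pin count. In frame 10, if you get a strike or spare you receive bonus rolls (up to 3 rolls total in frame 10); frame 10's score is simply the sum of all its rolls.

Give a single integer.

Answer: 159

Derivation:
Frame 1: STRIKE. 10 + next two rolls (10+6) = 26. Cumulative: 26
Frame 2: STRIKE. 10 + next two rolls (6+4) = 20. Cumulative: 46
Frame 3: SPARE (6+4=10). 10 + next roll (2) = 12. Cumulative: 58
Frame 4: OPEN (2+3=5). Cumulative: 63
Frame 5: STRIKE. 10 + next two rolls (7+3) = 20. Cumulative: 83
Frame 6: SPARE (7+3=10). 10 + next roll (10) = 20. Cumulative: 103
Frame 7: STRIKE. 10 + next two rolls (7+2) = 19. Cumulative: 122
Frame 8: OPEN (7+2=9). Cumulative: 131
Frame 9: STRIKE. 10 + next two rolls (7+2) = 19. Cumulative: 150
Frame 10: OPEN. Sum of all frame-10 rolls (7+2) = 9. Cumulative: 159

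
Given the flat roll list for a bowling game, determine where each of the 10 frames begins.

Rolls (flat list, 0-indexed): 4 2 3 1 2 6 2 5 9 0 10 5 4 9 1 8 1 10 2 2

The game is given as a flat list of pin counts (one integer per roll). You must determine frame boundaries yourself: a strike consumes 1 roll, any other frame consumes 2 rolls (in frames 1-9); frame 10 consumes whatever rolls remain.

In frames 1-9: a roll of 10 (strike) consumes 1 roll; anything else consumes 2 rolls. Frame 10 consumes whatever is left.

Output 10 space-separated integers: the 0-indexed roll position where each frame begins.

Frame 1 starts at roll index 0: rolls=4,2 (sum=6), consumes 2 rolls
Frame 2 starts at roll index 2: rolls=3,1 (sum=4), consumes 2 rolls
Frame 3 starts at roll index 4: rolls=2,6 (sum=8), consumes 2 rolls
Frame 4 starts at roll index 6: rolls=2,5 (sum=7), consumes 2 rolls
Frame 5 starts at roll index 8: rolls=9,0 (sum=9), consumes 2 rolls
Frame 6 starts at roll index 10: roll=10 (strike), consumes 1 roll
Frame 7 starts at roll index 11: rolls=5,4 (sum=9), consumes 2 rolls
Frame 8 starts at roll index 13: rolls=9,1 (sum=10), consumes 2 rolls
Frame 9 starts at roll index 15: rolls=8,1 (sum=9), consumes 2 rolls
Frame 10 starts at roll index 17: 3 remaining rolls

Answer: 0 2 4 6 8 10 11 13 15 17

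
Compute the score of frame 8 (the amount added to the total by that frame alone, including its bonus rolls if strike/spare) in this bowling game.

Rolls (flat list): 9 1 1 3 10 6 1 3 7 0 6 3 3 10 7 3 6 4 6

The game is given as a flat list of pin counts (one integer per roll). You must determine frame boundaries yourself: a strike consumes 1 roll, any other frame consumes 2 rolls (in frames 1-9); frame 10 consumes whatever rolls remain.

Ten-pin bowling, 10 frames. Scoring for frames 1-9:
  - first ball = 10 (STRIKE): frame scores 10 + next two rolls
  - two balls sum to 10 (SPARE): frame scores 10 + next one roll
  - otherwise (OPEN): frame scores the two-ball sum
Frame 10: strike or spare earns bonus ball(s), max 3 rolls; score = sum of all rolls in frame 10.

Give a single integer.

Answer: 20

Derivation:
Frame 1: SPARE (9+1=10). 10 + next roll (1) = 11. Cumulative: 11
Frame 2: OPEN (1+3=4). Cumulative: 15
Frame 3: STRIKE. 10 + next two rolls (6+1) = 17. Cumulative: 32
Frame 4: OPEN (6+1=7). Cumulative: 39
Frame 5: SPARE (3+7=10). 10 + next roll (0) = 10. Cumulative: 49
Frame 6: OPEN (0+6=6). Cumulative: 55
Frame 7: OPEN (3+3=6). Cumulative: 61
Frame 8: STRIKE. 10 + next two rolls (7+3) = 20. Cumulative: 81
Frame 9: SPARE (7+3=10). 10 + next roll (6) = 16. Cumulative: 97
Frame 10: SPARE. Sum of all frame-10 rolls (6+4+6) = 16. Cumulative: 113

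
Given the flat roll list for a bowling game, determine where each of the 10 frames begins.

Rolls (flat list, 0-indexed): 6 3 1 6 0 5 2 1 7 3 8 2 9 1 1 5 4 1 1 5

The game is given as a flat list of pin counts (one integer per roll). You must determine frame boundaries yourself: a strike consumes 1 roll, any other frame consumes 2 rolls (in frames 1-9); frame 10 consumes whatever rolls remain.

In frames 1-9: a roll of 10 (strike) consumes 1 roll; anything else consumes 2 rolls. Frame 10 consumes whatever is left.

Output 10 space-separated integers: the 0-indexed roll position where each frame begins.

Answer: 0 2 4 6 8 10 12 14 16 18

Derivation:
Frame 1 starts at roll index 0: rolls=6,3 (sum=9), consumes 2 rolls
Frame 2 starts at roll index 2: rolls=1,6 (sum=7), consumes 2 rolls
Frame 3 starts at roll index 4: rolls=0,5 (sum=5), consumes 2 rolls
Frame 4 starts at roll index 6: rolls=2,1 (sum=3), consumes 2 rolls
Frame 5 starts at roll index 8: rolls=7,3 (sum=10), consumes 2 rolls
Frame 6 starts at roll index 10: rolls=8,2 (sum=10), consumes 2 rolls
Frame 7 starts at roll index 12: rolls=9,1 (sum=10), consumes 2 rolls
Frame 8 starts at roll index 14: rolls=1,5 (sum=6), consumes 2 rolls
Frame 9 starts at roll index 16: rolls=4,1 (sum=5), consumes 2 rolls
Frame 10 starts at roll index 18: 2 remaining rolls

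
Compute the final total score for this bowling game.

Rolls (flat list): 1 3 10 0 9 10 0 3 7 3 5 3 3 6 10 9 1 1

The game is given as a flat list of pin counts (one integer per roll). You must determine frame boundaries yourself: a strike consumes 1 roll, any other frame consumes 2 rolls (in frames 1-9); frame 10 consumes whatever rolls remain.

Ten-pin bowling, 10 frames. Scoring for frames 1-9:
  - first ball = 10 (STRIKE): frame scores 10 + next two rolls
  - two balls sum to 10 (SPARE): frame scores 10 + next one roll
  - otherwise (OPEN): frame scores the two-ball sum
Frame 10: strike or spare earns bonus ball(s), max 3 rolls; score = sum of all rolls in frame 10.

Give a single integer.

Answer: 111

Derivation:
Frame 1: OPEN (1+3=4). Cumulative: 4
Frame 2: STRIKE. 10 + next two rolls (0+9) = 19. Cumulative: 23
Frame 3: OPEN (0+9=9). Cumulative: 32
Frame 4: STRIKE. 10 + next two rolls (0+3) = 13. Cumulative: 45
Frame 5: OPEN (0+3=3). Cumulative: 48
Frame 6: SPARE (7+3=10). 10 + next roll (5) = 15. Cumulative: 63
Frame 7: OPEN (5+3=8). Cumulative: 71
Frame 8: OPEN (3+6=9). Cumulative: 80
Frame 9: STRIKE. 10 + next two rolls (9+1) = 20. Cumulative: 100
Frame 10: SPARE. Sum of all frame-10 rolls (9+1+1) = 11. Cumulative: 111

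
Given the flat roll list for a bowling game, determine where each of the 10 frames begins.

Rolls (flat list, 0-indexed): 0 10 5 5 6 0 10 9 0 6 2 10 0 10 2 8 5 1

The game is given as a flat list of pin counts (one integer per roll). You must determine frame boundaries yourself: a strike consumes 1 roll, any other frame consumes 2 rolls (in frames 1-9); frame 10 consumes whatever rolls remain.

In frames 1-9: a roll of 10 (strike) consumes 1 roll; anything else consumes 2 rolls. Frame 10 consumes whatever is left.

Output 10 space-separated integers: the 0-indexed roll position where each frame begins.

Frame 1 starts at roll index 0: rolls=0,10 (sum=10), consumes 2 rolls
Frame 2 starts at roll index 2: rolls=5,5 (sum=10), consumes 2 rolls
Frame 3 starts at roll index 4: rolls=6,0 (sum=6), consumes 2 rolls
Frame 4 starts at roll index 6: roll=10 (strike), consumes 1 roll
Frame 5 starts at roll index 7: rolls=9,0 (sum=9), consumes 2 rolls
Frame 6 starts at roll index 9: rolls=6,2 (sum=8), consumes 2 rolls
Frame 7 starts at roll index 11: roll=10 (strike), consumes 1 roll
Frame 8 starts at roll index 12: rolls=0,10 (sum=10), consumes 2 rolls
Frame 9 starts at roll index 14: rolls=2,8 (sum=10), consumes 2 rolls
Frame 10 starts at roll index 16: 2 remaining rolls

Answer: 0 2 4 6 7 9 11 12 14 16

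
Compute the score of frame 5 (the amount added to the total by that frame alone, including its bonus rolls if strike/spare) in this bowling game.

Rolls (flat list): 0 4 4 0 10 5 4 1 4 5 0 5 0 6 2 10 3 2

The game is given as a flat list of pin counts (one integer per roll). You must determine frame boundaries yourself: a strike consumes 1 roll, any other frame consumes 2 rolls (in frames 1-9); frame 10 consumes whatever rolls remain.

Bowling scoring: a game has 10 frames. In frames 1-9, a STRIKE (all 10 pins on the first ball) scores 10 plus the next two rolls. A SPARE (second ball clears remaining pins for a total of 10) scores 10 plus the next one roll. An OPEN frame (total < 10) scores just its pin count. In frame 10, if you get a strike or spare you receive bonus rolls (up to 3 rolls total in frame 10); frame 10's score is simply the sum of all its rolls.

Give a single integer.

Answer: 5

Derivation:
Frame 1: OPEN (0+4=4). Cumulative: 4
Frame 2: OPEN (4+0=4). Cumulative: 8
Frame 3: STRIKE. 10 + next two rolls (5+4) = 19. Cumulative: 27
Frame 4: OPEN (5+4=9). Cumulative: 36
Frame 5: OPEN (1+4=5). Cumulative: 41
Frame 6: OPEN (5+0=5). Cumulative: 46
Frame 7: OPEN (5+0=5). Cumulative: 51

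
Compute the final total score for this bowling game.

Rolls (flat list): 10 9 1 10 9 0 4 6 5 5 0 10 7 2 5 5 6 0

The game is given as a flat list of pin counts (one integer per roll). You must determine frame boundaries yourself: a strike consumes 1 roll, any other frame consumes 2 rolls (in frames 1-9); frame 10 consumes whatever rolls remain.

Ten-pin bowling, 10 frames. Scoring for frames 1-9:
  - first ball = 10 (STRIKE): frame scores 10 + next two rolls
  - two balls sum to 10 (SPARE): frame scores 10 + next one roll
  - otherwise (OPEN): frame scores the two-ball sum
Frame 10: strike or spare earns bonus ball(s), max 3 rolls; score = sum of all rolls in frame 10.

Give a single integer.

Frame 1: STRIKE. 10 + next two rolls (9+1) = 20. Cumulative: 20
Frame 2: SPARE (9+1=10). 10 + next roll (10) = 20. Cumulative: 40
Frame 3: STRIKE. 10 + next two rolls (9+0) = 19. Cumulative: 59
Frame 4: OPEN (9+0=9). Cumulative: 68
Frame 5: SPARE (4+6=10). 10 + next roll (5) = 15. Cumulative: 83
Frame 6: SPARE (5+5=10). 10 + next roll (0) = 10. Cumulative: 93
Frame 7: SPARE (0+10=10). 10 + next roll (7) = 17. Cumulative: 110
Frame 8: OPEN (7+2=9). Cumulative: 119
Frame 9: SPARE (5+5=10). 10 + next roll (6) = 16. Cumulative: 135
Frame 10: OPEN. Sum of all frame-10 rolls (6+0) = 6. Cumulative: 141

Answer: 141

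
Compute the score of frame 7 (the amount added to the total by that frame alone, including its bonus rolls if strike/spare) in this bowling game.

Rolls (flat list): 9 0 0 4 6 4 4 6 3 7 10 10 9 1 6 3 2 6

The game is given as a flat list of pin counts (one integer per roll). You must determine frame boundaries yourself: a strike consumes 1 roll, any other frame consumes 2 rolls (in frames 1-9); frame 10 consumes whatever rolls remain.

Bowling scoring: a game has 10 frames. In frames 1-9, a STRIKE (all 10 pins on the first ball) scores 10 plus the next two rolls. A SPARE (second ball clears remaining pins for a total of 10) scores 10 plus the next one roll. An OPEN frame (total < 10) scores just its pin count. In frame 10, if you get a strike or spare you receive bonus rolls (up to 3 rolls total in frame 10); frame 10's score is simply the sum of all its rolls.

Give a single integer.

Answer: 20

Derivation:
Frame 1: OPEN (9+0=9). Cumulative: 9
Frame 2: OPEN (0+4=4). Cumulative: 13
Frame 3: SPARE (6+4=10). 10 + next roll (4) = 14. Cumulative: 27
Frame 4: SPARE (4+6=10). 10 + next roll (3) = 13. Cumulative: 40
Frame 5: SPARE (3+7=10). 10 + next roll (10) = 20. Cumulative: 60
Frame 6: STRIKE. 10 + next two rolls (10+9) = 29. Cumulative: 89
Frame 7: STRIKE. 10 + next two rolls (9+1) = 20. Cumulative: 109
Frame 8: SPARE (9+1=10). 10 + next roll (6) = 16. Cumulative: 125
Frame 9: OPEN (6+3=9). Cumulative: 134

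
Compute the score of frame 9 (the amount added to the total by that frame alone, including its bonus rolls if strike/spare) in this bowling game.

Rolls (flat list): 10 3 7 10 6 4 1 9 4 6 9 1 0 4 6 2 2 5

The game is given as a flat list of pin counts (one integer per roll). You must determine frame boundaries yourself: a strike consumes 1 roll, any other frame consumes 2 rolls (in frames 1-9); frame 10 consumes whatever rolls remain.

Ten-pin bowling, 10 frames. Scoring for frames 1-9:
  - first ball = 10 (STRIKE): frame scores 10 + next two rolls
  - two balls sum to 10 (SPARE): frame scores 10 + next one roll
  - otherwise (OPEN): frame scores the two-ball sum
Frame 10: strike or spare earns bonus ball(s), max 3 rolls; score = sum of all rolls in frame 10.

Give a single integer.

Answer: 8

Derivation:
Frame 1: STRIKE. 10 + next two rolls (3+7) = 20. Cumulative: 20
Frame 2: SPARE (3+7=10). 10 + next roll (10) = 20. Cumulative: 40
Frame 3: STRIKE. 10 + next two rolls (6+4) = 20. Cumulative: 60
Frame 4: SPARE (6+4=10). 10 + next roll (1) = 11. Cumulative: 71
Frame 5: SPARE (1+9=10). 10 + next roll (4) = 14. Cumulative: 85
Frame 6: SPARE (4+6=10). 10 + next roll (9) = 19. Cumulative: 104
Frame 7: SPARE (9+1=10). 10 + next roll (0) = 10. Cumulative: 114
Frame 8: OPEN (0+4=4). Cumulative: 118
Frame 9: OPEN (6+2=8). Cumulative: 126
Frame 10: OPEN. Sum of all frame-10 rolls (2+5) = 7. Cumulative: 133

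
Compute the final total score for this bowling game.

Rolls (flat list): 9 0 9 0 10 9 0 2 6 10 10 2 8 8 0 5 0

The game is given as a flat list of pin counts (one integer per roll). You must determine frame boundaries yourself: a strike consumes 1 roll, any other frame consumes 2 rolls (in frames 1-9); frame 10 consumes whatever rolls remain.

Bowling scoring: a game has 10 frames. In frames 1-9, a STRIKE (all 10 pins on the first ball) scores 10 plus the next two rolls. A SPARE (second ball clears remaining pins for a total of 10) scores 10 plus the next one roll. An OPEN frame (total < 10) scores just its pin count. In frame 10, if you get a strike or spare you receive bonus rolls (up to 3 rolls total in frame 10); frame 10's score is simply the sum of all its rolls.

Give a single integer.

Frame 1: OPEN (9+0=9). Cumulative: 9
Frame 2: OPEN (9+0=9). Cumulative: 18
Frame 3: STRIKE. 10 + next two rolls (9+0) = 19. Cumulative: 37
Frame 4: OPEN (9+0=9). Cumulative: 46
Frame 5: OPEN (2+6=8). Cumulative: 54
Frame 6: STRIKE. 10 + next two rolls (10+2) = 22. Cumulative: 76
Frame 7: STRIKE. 10 + next two rolls (2+8) = 20. Cumulative: 96
Frame 8: SPARE (2+8=10). 10 + next roll (8) = 18. Cumulative: 114
Frame 9: OPEN (8+0=8). Cumulative: 122
Frame 10: OPEN. Sum of all frame-10 rolls (5+0) = 5. Cumulative: 127

Answer: 127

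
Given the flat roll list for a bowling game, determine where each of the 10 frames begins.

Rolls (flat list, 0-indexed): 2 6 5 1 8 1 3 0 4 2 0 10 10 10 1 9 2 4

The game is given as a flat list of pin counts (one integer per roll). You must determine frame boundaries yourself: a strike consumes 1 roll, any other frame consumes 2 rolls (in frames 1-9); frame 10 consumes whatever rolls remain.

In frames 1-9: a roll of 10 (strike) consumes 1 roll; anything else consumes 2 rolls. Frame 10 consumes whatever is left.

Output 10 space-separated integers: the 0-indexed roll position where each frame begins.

Answer: 0 2 4 6 8 10 12 13 14 16

Derivation:
Frame 1 starts at roll index 0: rolls=2,6 (sum=8), consumes 2 rolls
Frame 2 starts at roll index 2: rolls=5,1 (sum=6), consumes 2 rolls
Frame 3 starts at roll index 4: rolls=8,1 (sum=9), consumes 2 rolls
Frame 4 starts at roll index 6: rolls=3,0 (sum=3), consumes 2 rolls
Frame 5 starts at roll index 8: rolls=4,2 (sum=6), consumes 2 rolls
Frame 6 starts at roll index 10: rolls=0,10 (sum=10), consumes 2 rolls
Frame 7 starts at roll index 12: roll=10 (strike), consumes 1 roll
Frame 8 starts at roll index 13: roll=10 (strike), consumes 1 roll
Frame 9 starts at roll index 14: rolls=1,9 (sum=10), consumes 2 rolls
Frame 10 starts at roll index 16: 2 remaining rolls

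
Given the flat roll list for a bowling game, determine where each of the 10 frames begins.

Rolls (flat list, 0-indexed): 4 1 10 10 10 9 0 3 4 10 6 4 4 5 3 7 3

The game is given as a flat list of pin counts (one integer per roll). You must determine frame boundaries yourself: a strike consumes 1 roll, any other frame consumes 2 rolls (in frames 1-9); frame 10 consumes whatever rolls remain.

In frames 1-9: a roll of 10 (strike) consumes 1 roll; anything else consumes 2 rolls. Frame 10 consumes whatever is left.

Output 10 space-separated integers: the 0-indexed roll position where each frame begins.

Answer: 0 2 3 4 5 7 9 10 12 14

Derivation:
Frame 1 starts at roll index 0: rolls=4,1 (sum=5), consumes 2 rolls
Frame 2 starts at roll index 2: roll=10 (strike), consumes 1 roll
Frame 3 starts at roll index 3: roll=10 (strike), consumes 1 roll
Frame 4 starts at roll index 4: roll=10 (strike), consumes 1 roll
Frame 5 starts at roll index 5: rolls=9,0 (sum=9), consumes 2 rolls
Frame 6 starts at roll index 7: rolls=3,4 (sum=7), consumes 2 rolls
Frame 7 starts at roll index 9: roll=10 (strike), consumes 1 roll
Frame 8 starts at roll index 10: rolls=6,4 (sum=10), consumes 2 rolls
Frame 9 starts at roll index 12: rolls=4,5 (sum=9), consumes 2 rolls
Frame 10 starts at roll index 14: 3 remaining rolls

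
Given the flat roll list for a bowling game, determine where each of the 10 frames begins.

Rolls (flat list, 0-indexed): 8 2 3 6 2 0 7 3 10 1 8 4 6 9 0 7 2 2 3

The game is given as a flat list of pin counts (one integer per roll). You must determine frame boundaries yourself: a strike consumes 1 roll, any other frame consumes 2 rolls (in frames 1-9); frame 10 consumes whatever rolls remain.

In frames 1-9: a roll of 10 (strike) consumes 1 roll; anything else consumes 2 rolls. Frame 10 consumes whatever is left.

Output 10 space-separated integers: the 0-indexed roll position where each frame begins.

Answer: 0 2 4 6 8 9 11 13 15 17

Derivation:
Frame 1 starts at roll index 0: rolls=8,2 (sum=10), consumes 2 rolls
Frame 2 starts at roll index 2: rolls=3,6 (sum=9), consumes 2 rolls
Frame 3 starts at roll index 4: rolls=2,0 (sum=2), consumes 2 rolls
Frame 4 starts at roll index 6: rolls=7,3 (sum=10), consumes 2 rolls
Frame 5 starts at roll index 8: roll=10 (strike), consumes 1 roll
Frame 6 starts at roll index 9: rolls=1,8 (sum=9), consumes 2 rolls
Frame 7 starts at roll index 11: rolls=4,6 (sum=10), consumes 2 rolls
Frame 8 starts at roll index 13: rolls=9,0 (sum=9), consumes 2 rolls
Frame 9 starts at roll index 15: rolls=7,2 (sum=9), consumes 2 rolls
Frame 10 starts at roll index 17: 2 remaining rolls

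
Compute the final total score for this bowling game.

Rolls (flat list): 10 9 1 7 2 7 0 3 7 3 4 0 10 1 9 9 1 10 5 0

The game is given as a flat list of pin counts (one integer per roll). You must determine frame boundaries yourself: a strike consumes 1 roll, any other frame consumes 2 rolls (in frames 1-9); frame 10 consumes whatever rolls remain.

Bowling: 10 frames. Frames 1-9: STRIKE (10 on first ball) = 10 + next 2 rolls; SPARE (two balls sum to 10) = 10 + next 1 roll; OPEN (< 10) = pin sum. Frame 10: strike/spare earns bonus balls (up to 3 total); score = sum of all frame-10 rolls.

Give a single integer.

Answer: 138

Derivation:
Frame 1: STRIKE. 10 + next two rolls (9+1) = 20. Cumulative: 20
Frame 2: SPARE (9+1=10). 10 + next roll (7) = 17. Cumulative: 37
Frame 3: OPEN (7+2=9). Cumulative: 46
Frame 4: OPEN (7+0=7). Cumulative: 53
Frame 5: SPARE (3+7=10). 10 + next roll (3) = 13. Cumulative: 66
Frame 6: OPEN (3+4=7). Cumulative: 73
Frame 7: SPARE (0+10=10). 10 + next roll (1) = 11. Cumulative: 84
Frame 8: SPARE (1+9=10). 10 + next roll (9) = 19. Cumulative: 103
Frame 9: SPARE (9+1=10). 10 + next roll (10) = 20. Cumulative: 123
Frame 10: STRIKE. Sum of all frame-10 rolls (10+5+0) = 15. Cumulative: 138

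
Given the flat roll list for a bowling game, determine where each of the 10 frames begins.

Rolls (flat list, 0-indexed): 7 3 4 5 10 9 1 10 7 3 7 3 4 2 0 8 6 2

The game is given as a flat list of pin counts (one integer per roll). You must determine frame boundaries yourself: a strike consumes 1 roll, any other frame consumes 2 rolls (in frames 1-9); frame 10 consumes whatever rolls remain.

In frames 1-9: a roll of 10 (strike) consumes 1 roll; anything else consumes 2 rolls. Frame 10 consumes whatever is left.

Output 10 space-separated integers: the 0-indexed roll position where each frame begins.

Frame 1 starts at roll index 0: rolls=7,3 (sum=10), consumes 2 rolls
Frame 2 starts at roll index 2: rolls=4,5 (sum=9), consumes 2 rolls
Frame 3 starts at roll index 4: roll=10 (strike), consumes 1 roll
Frame 4 starts at roll index 5: rolls=9,1 (sum=10), consumes 2 rolls
Frame 5 starts at roll index 7: roll=10 (strike), consumes 1 roll
Frame 6 starts at roll index 8: rolls=7,3 (sum=10), consumes 2 rolls
Frame 7 starts at roll index 10: rolls=7,3 (sum=10), consumes 2 rolls
Frame 8 starts at roll index 12: rolls=4,2 (sum=6), consumes 2 rolls
Frame 9 starts at roll index 14: rolls=0,8 (sum=8), consumes 2 rolls
Frame 10 starts at roll index 16: 2 remaining rolls

Answer: 0 2 4 5 7 8 10 12 14 16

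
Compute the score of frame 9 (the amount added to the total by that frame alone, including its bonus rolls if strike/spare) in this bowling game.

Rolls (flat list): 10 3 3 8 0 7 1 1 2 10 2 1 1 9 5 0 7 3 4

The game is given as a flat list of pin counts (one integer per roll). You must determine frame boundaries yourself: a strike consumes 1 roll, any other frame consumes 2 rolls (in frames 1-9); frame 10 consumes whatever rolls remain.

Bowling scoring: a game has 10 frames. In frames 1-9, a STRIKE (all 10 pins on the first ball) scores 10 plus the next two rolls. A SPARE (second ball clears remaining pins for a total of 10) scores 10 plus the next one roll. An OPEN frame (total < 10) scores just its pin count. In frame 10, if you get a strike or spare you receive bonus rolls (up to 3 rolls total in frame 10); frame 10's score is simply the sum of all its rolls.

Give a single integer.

Answer: 5

Derivation:
Frame 1: STRIKE. 10 + next two rolls (3+3) = 16. Cumulative: 16
Frame 2: OPEN (3+3=6). Cumulative: 22
Frame 3: OPEN (8+0=8). Cumulative: 30
Frame 4: OPEN (7+1=8). Cumulative: 38
Frame 5: OPEN (1+2=3). Cumulative: 41
Frame 6: STRIKE. 10 + next two rolls (2+1) = 13. Cumulative: 54
Frame 7: OPEN (2+1=3). Cumulative: 57
Frame 8: SPARE (1+9=10). 10 + next roll (5) = 15. Cumulative: 72
Frame 9: OPEN (5+0=5). Cumulative: 77
Frame 10: SPARE. Sum of all frame-10 rolls (7+3+4) = 14. Cumulative: 91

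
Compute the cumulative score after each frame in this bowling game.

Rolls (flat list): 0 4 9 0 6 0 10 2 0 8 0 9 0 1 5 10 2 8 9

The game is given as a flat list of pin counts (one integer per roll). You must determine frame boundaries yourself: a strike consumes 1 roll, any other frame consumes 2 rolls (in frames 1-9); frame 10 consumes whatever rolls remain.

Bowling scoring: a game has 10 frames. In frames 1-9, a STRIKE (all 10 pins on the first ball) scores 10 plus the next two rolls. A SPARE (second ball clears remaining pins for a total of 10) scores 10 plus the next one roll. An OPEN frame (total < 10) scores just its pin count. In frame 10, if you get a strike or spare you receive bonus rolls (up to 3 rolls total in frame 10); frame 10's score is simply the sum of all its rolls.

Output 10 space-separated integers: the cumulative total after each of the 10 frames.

Frame 1: OPEN (0+4=4). Cumulative: 4
Frame 2: OPEN (9+0=9). Cumulative: 13
Frame 3: OPEN (6+0=6). Cumulative: 19
Frame 4: STRIKE. 10 + next two rolls (2+0) = 12. Cumulative: 31
Frame 5: OPEN (2+0=2). Cumulative: 33
Frame 6: OPEN (8+0=8). Cumulative: 41
Frame 7: OPEN (9+0=9). Cumulative: 50
Frame 8: OPEN (1+5=6). Cumulative: 56
Frame 9: STRIKE. 10 + next two rolls (2+8) = 20. Cumulative: 76
Frame 10: SPARE. Sum of all frame-10 rolls (2+8+9) = 19. Cumulative: 95

Answer: 4 13 19 31 33 41 50 56 76 95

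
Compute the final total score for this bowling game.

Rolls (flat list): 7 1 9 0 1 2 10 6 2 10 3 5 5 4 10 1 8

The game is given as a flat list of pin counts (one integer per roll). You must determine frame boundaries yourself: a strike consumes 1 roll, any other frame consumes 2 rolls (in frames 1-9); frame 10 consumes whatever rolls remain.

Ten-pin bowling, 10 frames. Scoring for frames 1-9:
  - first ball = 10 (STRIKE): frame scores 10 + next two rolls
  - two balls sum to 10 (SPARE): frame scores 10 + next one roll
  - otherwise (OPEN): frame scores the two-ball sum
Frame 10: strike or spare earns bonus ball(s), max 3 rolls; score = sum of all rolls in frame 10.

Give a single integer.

Answer: 109

Derivation:
Frame 1: OPEN (7+1=8). Cumulative: 8
Frame 2: OPEN (9+0=9). Cumulative: 17
Frame 3: OPEN (1+2=3). Cumulative: 20
Frame 4: STRIKE. 10 + next two rolls (6+2) = 18. Cumulative: 38
Frame 5: OPEN (6+2=8). Cumulative: 46
Frame 6: STRIKE. 10 + next two rolls (3+5) = 18. Cumulative: 64
Frame 7: OPEN (3+5=8). Cumulative: 72
Frame 8: OPEN (5+4=9). Cumulative: 81
Frame 9: STRIKE. 10 + next two rolls (1+8) = 19. Cumulative: 100
Frame 10: OPEN. Sum of all frame-10 rolls (1+8) = 9. Cumulative: 109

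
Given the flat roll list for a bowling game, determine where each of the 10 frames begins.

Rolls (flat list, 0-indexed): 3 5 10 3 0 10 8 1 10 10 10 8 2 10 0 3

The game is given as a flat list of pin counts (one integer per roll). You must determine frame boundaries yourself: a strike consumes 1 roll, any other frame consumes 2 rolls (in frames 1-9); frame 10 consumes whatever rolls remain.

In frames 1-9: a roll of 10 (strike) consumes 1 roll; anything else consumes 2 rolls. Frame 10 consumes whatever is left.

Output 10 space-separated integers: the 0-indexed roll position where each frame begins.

Answer: 0 2 3 5 6 8 9 10 11 13

Derivation:
Frame 1 starts at roll index 0: rolls=3,5 (sum=8), consumes 2 rolls
Frame 2 starts at roll index 2: roll=10 (strike), consumes 1 roll
Frame 3 starts at roll index 3: rolls=3,0 (sum=3), consumes 2 rolls
Frame 4 starts at roll index 5: roll=10 (strike), consumes 1 roll
Frame 5 starts at roll index 6: rolls=8,1 (sum=9), consumes 2 rolls
Frame 6 starts at roll index 8: roll=10 (strike), consumes 1 roll
Frame 7 starts at roll index 9: roll=10 (strike), consumes 1 roll
Frame 8 starts at roll index 10: roll=10 (strike), consumes 1 roll
Frame 9 starts at roll index 11: rolls=8,2 (sum=10), consumes 2 rolls
Frame 10 starts at roll index 13: 3 remaining rolls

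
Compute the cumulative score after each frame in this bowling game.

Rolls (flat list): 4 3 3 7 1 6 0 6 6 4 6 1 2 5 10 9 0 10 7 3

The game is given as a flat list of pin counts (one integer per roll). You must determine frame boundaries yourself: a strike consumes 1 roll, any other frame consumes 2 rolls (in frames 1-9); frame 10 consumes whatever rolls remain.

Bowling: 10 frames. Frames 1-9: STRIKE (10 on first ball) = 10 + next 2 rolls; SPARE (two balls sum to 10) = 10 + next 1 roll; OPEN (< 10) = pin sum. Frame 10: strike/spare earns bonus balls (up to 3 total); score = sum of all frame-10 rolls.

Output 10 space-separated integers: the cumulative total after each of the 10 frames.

Frame 1: OPEN (4+3=7). Cumulative: 7
Frame 2: SPARE (3+7=10). 10 + next roll (1) = 11. Cumulative: 18
Frame 3: OPEN (1+6=7). Cumulative: 25
Frame 4: OPEN (0+6=6). Cumulative: 31
Frame 5: SPARE (6+4=10). 10 + next roll (6) = 16. Cumulative: 47
Frame 6: OPEN (6+1=7). Cumulative: 54
Frame 7: OPEN (2+5=7). Cumulative: 61
Frame 8: STRIKE. 10 + next two rolls (9+0) = 19. Cumulative: 80
Frame 9: OPEN (9+0=9). Cumulative: 89
Frame 10: STRIKE. Sum of all frame-10 rolls (10+7+3) = 20. Cumulative: 109

Answer: 7 18 25 31 47 54 61 80 89 109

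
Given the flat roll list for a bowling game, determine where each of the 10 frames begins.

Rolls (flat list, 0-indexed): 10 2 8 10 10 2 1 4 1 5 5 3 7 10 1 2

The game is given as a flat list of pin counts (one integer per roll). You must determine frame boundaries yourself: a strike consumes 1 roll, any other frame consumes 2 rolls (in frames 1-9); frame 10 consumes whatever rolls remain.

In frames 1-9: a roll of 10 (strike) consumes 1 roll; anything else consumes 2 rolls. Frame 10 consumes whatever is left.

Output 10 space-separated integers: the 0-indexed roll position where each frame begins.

Frame 1 starts at roll index 0: roll=10 (strike), consumes 1 roll
Frame 2 starts at roll index 1: rolls=2,8 (sum=10), consumes 2 rolls
Frame 3 starts at roll index 3: roll=10 (strike), consumes 1 roll
Frame 4 starts at roll index 4: roll=10 (strike), consumes 1 roll
Frame 5 starts at roll index 5: rolls=2,1 (sum=3), consumes 2 rolls
Frame 6 starts at roll index 7: rolls=4,1 (sum=5), consumes 2 rolls
Frame 7 starts at roll index 9: rolls=5,5 (sum=10), consumes 2 rolls
Frame 8 starts at roll index 11: rolls=3,7 (sum=10), consumes 2 rolls
Frame 9 starts at roll index 13: roll=10 (strike), consumes 1 roll
Frame 10 starts at roll index 14: 2 remaining rolls

Answer: 0 1 3 4 5 7 9 11 13 14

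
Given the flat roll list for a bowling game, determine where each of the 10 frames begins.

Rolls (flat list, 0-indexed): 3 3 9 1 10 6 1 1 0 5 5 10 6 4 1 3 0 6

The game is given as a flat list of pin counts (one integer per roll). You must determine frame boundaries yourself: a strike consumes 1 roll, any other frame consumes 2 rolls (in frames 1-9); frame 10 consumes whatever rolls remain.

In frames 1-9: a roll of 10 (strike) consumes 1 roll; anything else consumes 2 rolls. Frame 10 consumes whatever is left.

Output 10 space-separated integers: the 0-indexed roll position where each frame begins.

Answer: 0 2 4 5 7 9 11 12 14 16

Derivation:
Frame 1 starts at roll index 0: rolls=3,3 (sum=6), consumes 2 rolls
Frame 2 starts at roll index 2: rolls=9,1 (sum=10), consumes 2 rolls
Frame 3 starts at roll index 4: roll=10 (strike), consumes 1 roll
Frame 4 starts at roll index 5: rolls=6,1 (sum=7), consumes 2 rolls
Frame 5 starts at roll index 7: rolls=1,0 (sum=1), consumes 2 rolls
Frame 6 starts at roll index 9: rolls=5,5 (sum=10), consumes 2 rolls
Frame 7 starts at roll index 11: roll=10 (strike), consumes 1 roll
Frame 8 starts at roll index 12: rolls=6,4 (sum=10), consumes 2 rolls
Frame 9 starts at roll index 14: rolls=1,3 (sum=4), consumes 2 rolls
Frame 10 starts at roll index 16: 2 remaining rolls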